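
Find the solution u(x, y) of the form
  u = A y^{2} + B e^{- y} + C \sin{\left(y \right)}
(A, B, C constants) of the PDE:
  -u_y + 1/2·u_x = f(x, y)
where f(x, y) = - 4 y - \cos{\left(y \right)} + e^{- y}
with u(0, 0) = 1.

Substitute the ansatz u = A y^{2} + B e^{- y} + C \sin{\left(y \right)} into the left-hand side.
Derivatives of the ansatz:
  u_y = 2 A y - B e^{- y} + C \cos{\left(y \right)}
  u_x = 0
Term by term:
  -u_y = - 2 A y + B e^{- y} - C \cos{\left(y \right)}
  1/2·u_x = 0
So the left-hand side equals
  - 2 A y + B e^{- y} - C \cos{\left(y \right)}
This must equal f(x, y) = - 4 y - \cos{\left(y \right)} + e^{- y} identically.
Matching coefficients of the independent functions:
  [y]:  - 2 A = -4
  [e^{- y}]:  B = 1
  [\cos{\left(y \right)}]:  - C = -1
Solving: A = 2, B = 1, C = 1.
Check against the point condition:
  u(0, 0) = 1  ⟹  B = 1  ✓
Hence u(x, y) = 2 y^{2} + \sin{\left(y \right)} + e^{- y}.

Answer: u(x, y) = 2 y^{2} + \sin{\left(y \right)} + e^{- y}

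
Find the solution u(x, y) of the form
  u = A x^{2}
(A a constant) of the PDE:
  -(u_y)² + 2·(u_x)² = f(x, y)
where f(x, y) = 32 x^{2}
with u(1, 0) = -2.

Substitute the ansatz u = A x^{2} into the left-hand side.
Derivatives of the ansatz:
  u_y = 0
  u_x = 2 A x
Term by term:
  -(u_y)² = 0
  2·(u_x)² = 8 A^{2} x^{2}
So the left-hand side equals
  8 A^{2} x^{2}
This must equal f(x, y) = 32 x^{2} identically.
Matching coefficients of the independent functions:
  [x^{2}]:  8 A^{2} = 32
These equations allow (A) = (-2) or (2).
Impose the point condition(s):
  u(1, 0) = -2  ⟹  A = -2
Only A = -2 satisfies everything.
Hence u(x, y) = - 2 x^{2}.

Answer: u(x, y) = - 2 x^{2}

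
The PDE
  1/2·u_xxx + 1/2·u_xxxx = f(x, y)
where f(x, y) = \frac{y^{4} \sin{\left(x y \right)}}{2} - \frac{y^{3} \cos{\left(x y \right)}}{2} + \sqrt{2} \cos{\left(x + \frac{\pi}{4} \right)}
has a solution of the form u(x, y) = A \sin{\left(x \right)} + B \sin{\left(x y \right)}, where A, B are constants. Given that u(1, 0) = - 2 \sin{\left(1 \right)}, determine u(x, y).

Substitute the ansatz u = A \sin{\left(x \right)} + B \sin{\left(x y \right)} into the left-hand side.
Derivatives of the ansatz:
  u_xxx = - A \cos{\left(x \right)} - B y^{3} \cos{\left(x y \right)}
  u_xxxx = A \sin{\left(x \right)} + B y^{4} \sin{\left(x y \right)}
Term by term:
  1/2·u_xxx = - \frac{A \cos{\left(x \right)}}{2} - \frac{B y^{3} \cos{\left(x y \right)}}{2}
  1/2·u_xxxx = \frac{A \sin{\left(x \right)}}{2} + \frac{B y^{4} \sin{\left(x y \right)}}{2}
So the left-hand side equals
  \frac{A \sin{\left(x \right)}}{2} - \frac{A \cos{\left(x \right)}}{2} + \frac{B y^{4} \sin{\left(x y \right)}}{2} - \frac{B y^{3} \cos{\left(x y \right)}}{2}
This must equal f(x, y) identically; expanded, f = \frac{y^{4} \sin{\left(x y \right)}}{2} - \frac{y^{3} \cos{\left(x y \right)}}{2} - \sin{\left(x \right)} + \cos{\left(x \right)}.
Matching coefficients of the independent functions:
  [y^{3} \cos{\left(x y \right)}]:  - \frac{B}{2} = - \frac{1}{2}
  [y^{4} \sin{\left(x y \right)}]:  \frac{B}{2} = \frac{1}{2}
  [\sin{\left(x \right)}]:  \frac{A}{2} = -1
  [\cos{\left(x \right)}]:  - \frac{A}{2} = 1
Solving: A = -2, B = 1.
Check against the point condition:
  u(1, 0) = - 2 \sin{\left(1 \right)}  ⟹  A \sin{\left(1 \right)} = - 2 \sin{\left(1 \right)}  ✓
Hence u(x, y) = - 2 \sin{\left(x \right)} + \sin{\left(x y \right)}.

Answer: u(x, y) = - 2 \sin{\left(x \right)} + \sin{\left(x y \right)}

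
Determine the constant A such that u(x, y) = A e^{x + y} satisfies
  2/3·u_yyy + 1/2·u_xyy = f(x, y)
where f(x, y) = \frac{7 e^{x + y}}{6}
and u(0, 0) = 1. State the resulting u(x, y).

Answer: u(x, y) = e^{x + y}

Derivation:
Substitute the ansatz u = A e^{x + y} into the left-hand side.
Derivatives of the ansatz:
  u_yyy = A e^{x} e^{y}
  u_xyy = A e^{x} e^{y}
Term by term:
  2/3·u_yyy = \frac{2 A e^{x} e^{y}}{3}
  1/2·u_xyy = \frac{A e^{x} e^{y}}{2}
So the left-hand side equals
  \frac{7 A e^{x} e^{y}}{6}
This must equal f(x, y) identically; expanded, f = \frac{7 e^{x} e^{y}}{6}.
Matching coefficients of the independent functions:
  [e^{x} e^{y}]:  \frac{7 A}{6} = \frac{7}{6}
Solving: A = 1.
Check against the point condition:
  u(0, 0) = 1  ⟹  A = 1  ✓
Hence u(x, y) = e^{x + y}.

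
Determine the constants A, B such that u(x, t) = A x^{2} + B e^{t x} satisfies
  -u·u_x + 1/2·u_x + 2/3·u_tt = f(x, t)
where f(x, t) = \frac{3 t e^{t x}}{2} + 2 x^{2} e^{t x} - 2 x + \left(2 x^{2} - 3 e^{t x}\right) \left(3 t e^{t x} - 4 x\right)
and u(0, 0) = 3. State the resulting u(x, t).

Answer: u(x, t) = - 2 x^{2} + 3 e^{t x}

Derivation:
Substitute the ansatz u = A x^{2} + B e^{t x} into the left-hand side.
Derivatives of the ansatz:
  u_x = 2 A x + B t e^{t x}
  u_tt = B x^{2} e^{t x}
Term by term:
  -u·u_x = - 2 A^{2} x^{3} - A B t x^{2} e^{t x} - 2 A B x e^{t x} - B^{2} t e^{2 t x}
  1/2·u_x = A x + \frac{B t e^{t x}}{2}
  2/3·u_tt = \frac{2 B x^{2} e^{t x}}{3}
So the left-hand side equals
  - 2 A^{2} x^{3} - A B t x^{2} e^{t x} - 2 A B x e^{t x} + A x - B^{2} t e^{2 t x} + \frac{B t e^{t x}}{2} + \frac{2 B x^{2} e^{t x}}{3}
This must equal f(x, t) identically; expanded, f = 6 t x^{2} e^{t x} - 9 t e^{2 t x} + \frac{3 t e^{t x}}{2} - 8 x^{3} + 2 x^{2} e^{t x} + 12 x e^{t x} - 2 x.
Matching coefficients of the independent functions:
  [x]:  A = -2
  [x^{3}]:  - 2 A^{2} = -8
  [t e^{t x}]:  \frac{B}{2} = \frac{3}{2}
  [t e^{2 t x}]:  - B^{2} = -9
  [x e^{t x}]:  - 2 A B = 12
  [x^{2} e^{t x}]:  \frac{2 B}{3} = 2
  [t x^{2} e^{t x}]:  - A B = 6
Solving: A = -2, B = 3.
Check against the point condition:
  u(0, 0) = 3  ⟹  B = 3  ✓
Hence u(x, t) = - 2 x^{2} + 3 e^{t x}.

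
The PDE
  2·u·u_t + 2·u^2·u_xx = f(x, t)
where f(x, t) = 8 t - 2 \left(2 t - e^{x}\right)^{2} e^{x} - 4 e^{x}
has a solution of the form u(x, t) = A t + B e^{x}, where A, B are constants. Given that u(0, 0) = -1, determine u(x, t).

Substitute the ansatz u = A t + B e^{x} into the left-hand side.
Derivatives of the ansatz:
  u_t = A
  u_xx = B e^{x}
Term by term:
  2·u·u_t = 2 A^{2} t + 2 A B e^{x}
  2·u^2·u_xx = 2 A^{2} B t^{2} e^{x} + 4 A B^{2} t e^{2 x} + 2 B^{3} e^{3 x}
So the left-hand side equals
  2 A^{2} B t^{2} e^{x} + 2 A^{2} t + 4 A B^{2} t e^{2 x} + 2 A B e^{x} + 2 B^{3} e^{3 x}
This must equal f(x, t) identically; expanded, f = - 8 t^{2} e^{x} + 8 t e^{2 x} + 8 t - 2 e^{3 x} - 4 e^{x}.
Matching coefficients of the independent functions:
  [t]:  2 A^{2} = 8
  [t e^{2 x}]:  4 A B^{2} = 8
  [t^{2} e^{x}]:  2 A^{2} B = -8
  [e^{x}]:  2 A B = -4
  [e^{3 x}]:  2 B^{3} = -2
Solving: A = 2, B = -1.
Check against the point condition:
  u(0, 0) = -1  ⟹  B = -1  ✓
Hence u(x, t) = 2 t - e^{x}.

Answer: u(x, t) = 2 t - e^{x}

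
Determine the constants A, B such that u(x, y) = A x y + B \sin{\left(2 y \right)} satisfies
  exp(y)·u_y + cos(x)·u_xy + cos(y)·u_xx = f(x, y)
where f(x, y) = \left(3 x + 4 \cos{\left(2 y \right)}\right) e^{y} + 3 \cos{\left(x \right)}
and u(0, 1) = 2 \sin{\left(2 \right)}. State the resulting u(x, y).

Substitute the ansatz u = A x y + B \sin{\left(2 y \right)} into the left-hand side.
Derivatives of the ansatz:
  u_y = A x + 2 B \cos{\left(2 y \right)}
  u_xy = A
  u_xx = 0
Term by term:
  exp(y)·u_y = A x e^{y} + 2 B e^{y} \cos{\left(2 y \right)}
  cos(x)·u_xy = A \cos{\left(x \right)}
  cos(y)·u_xx = 0
So the left-hand side equals
  A x e^{y} + A \cos{\left(x \right)} + 2 B e^{y} \cos{\left(2 y \right)}
This must equal f(x, y) identically; expanded, f = 3 x e^{y} + 4 e^{y} \cos{\left(2 y \right)} + 3 \cos{\left(x \right)}.
Matching coefficients of the independent functions:
  [x e^{y}, \cos{\left(x \right)}]:  A = 3
  [e^{y} \cos{\left(2 y \right)}]:  2 B = 4
Solving: A = 3, B = 2.
Check against the point condition:
  u(0, 1) = 2 \sin{\left(2 \right)}  ⟹  B \sin{\left(2 \right)} = 2 \sin{\left(2 \right)}  ✓
Hence u(x, y) = 3 x y + 2 \sin{\left(2 y \right)}.

Answer: u(x, y) = 3 x y + 2 \sin{\left(2 y \right)}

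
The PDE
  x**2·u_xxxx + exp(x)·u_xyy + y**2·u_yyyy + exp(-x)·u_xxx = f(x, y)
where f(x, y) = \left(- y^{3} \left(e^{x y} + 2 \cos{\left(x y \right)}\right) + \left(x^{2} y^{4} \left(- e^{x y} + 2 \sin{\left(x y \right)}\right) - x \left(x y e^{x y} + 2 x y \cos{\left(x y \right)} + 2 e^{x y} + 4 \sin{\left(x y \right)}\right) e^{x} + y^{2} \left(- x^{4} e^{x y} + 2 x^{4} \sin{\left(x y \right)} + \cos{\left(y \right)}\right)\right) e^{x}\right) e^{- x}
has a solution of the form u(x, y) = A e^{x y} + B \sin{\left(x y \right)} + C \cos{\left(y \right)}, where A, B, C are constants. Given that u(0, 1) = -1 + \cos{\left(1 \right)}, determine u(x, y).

Substitute the ansatz u = A e^{x y} + B \sin{\left(x y \right)} + C \cos{\left(y \right)} into the left-hand side.
Derivatives of the ansatz:
  u_xxxx = A y^{4} e^{x y} + B y^{4} \sin{\left(x y \right)}
  u_xyy = A x^{2} y e^{x y} + 2 A x e^{x y} - B x^{2} y \cos{\left(x y \right)} - 2 B x \sin{\left(x y \right)}
  u_yyyy = A x^{4} e^{x y} + B x^{4} \sin{\left(x y \right)} + C \cos{\left(y \right)}
  u_xxx = A y^{3} e^{x y} - B y^{3} \cos{\left(x y \right)}
Term by term:
  x**2·u_xxxx = A x^{2} y^{4} e^{x y} + B x^{2} y^{4} \sin{\left(x y \right)}
  exp(x)·u_xyy = A x^{2} y e^{x} e^{x y} + 2 A x e^{x} e^{x y} - B x^{2} y e^{x} \cos{\left(x y \right)} - 2 B x e^{x} \sin{\left(x y \right)}
  y**2·u_yyyy = A x^{4} y^{2} e^{x y} + B x^{4} y^{2} \sin{\left(x y \right)} + C y^{2} \cos{\left(y \right)}
  exp(-x)·u_xxx = A y^{3} e^{- x} e^{x y} - B y^{3} e^{- x} \cos{\left(x y \right)}
So the left-hand side equals
  A x^{4} y^{2} e^{x y} + A x^{2} y^{4} e^{x y} + A x^{2} y e^{x} e^{x y} + 2 A x e^{x} e^{x y} + A y^{3} e^{- x} e^{x y} + B x^{4} y^{2} \sin{\left(x y \right)} + B x^{2} y^{4} \sin{\left(x y \right)} - B x^{2} y e^{x} \cos{\left(x y \right)} - 2 B x e^{x} \sin{\left(x y \right)} - B y^{3} e^{- x} \cos{\left(x y \right)} + C y^{2} \cos{\left(y \right)}
This must equal f(x, y) identically; expanded, f = - x^{4} y^{2} e^{x y} + 2 x^{4} y^{2} \sin{\left(x y \right)} - x^{2} y^{4} e^{x y} + 2 x^{2} y^{4} \sin{\left(x y \right)} - x^{2} y e^{x} e^{x y} - 2 x^{2} y e^{x} \cos{\left(x y \right)} - 2 x e^{x} e^{x y} - 4 x e^{x} \sin{\left(x y \right)} - y^{3} e^{- x} e^{x y} - 2 y^{3} e^{- x} \cos{\left(x y \right)} + y^{2} \cos{\left(y \right)}.
Matching coefficients of the independent functions:
  [y^{2} \cos{\left(y \right)}]:  C = 1
  [x e^{x} e^{x y}]:  2 A = -2
  [x e^{x} \sin{\left(x y \right)}]:  - 2 B = -4
  [x^{2} y^{4} e^{x y}, x^{4} y^{2} e^{x y}, y^{3} e^{- x} e^{x y}, x^{2} y e^{x} e^{x y}]:  A = -1
  [x^{2} y^{4} \sin{\left(x y \right)}, x^{4} y^{2} \sin{\left(x y \right)}]:  B = 2
  [y^{3} e^{- x} \cos{\left(x y \right)}, x^{2} y e^{x} \cos{\left(x y \right)}]:  - B = -2
Solving: A = -1, B = 2, C = 1.
Check against the point condition:
  u(0, 1) = -1 + \cos{\left(1 \right)}  ⟹  A + C \cos{\left(1 \right)} = -1 + \cos{\left(1 \right)}  ✓
Hence u(x, y) = - e^{x y} + 2 \sin{\left(x y \right)} + \cos{\left(y \right)}.

Answer: u(x, y) = - e^{x y} + 2 \sin{\left(x y \right)} + \cos{\left(y \right)}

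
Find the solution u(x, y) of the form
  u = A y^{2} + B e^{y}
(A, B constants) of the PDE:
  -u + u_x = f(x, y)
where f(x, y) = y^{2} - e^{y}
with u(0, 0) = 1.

Answer: u(x, y) = - y^{2} + e^{y}

Derivation:
Substitute the ansatz u = A y^{2} + B e^{y} into the left-hand side.
Derivatives of the ansatz:
  u_x = 0
Term by term:
  -u = - A y^{2} - B e^{y}
  u_x = 0
So the left-hand side equals
  - A y^{2} - B e^{y}
This must equal f(x, y) = y^{2} - e^{y} identically.
Matching coefficients of the independent functions:
  [y^{2}]:  - A = 1
  [e^{y}]:  - B = -1
Solving: A = -1, B = 1.
Check against the point condition:
  u(0, 0) = 1  ⟹  B = 1  ✓
Hence u(x, y) = - y^{2} + e^{y}.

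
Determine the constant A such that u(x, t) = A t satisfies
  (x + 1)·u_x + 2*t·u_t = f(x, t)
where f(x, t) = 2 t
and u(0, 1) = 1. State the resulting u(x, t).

Answer: u(x, t) = t

Derivation:
Substitute the ansatz u = A t into the left-hand side.
Derivatives of the ansatz:
  u_x = 0
  u_t = A
Term by term:
  (x + 1)·u_x = 0
  2*t·u_t = 2 A t
So the left-hand side equals
  2 A t
This must equal f(x, t) = 2 t identically.
Matching coefficients of the independent functions:
  [t]:  2 A = 2
Solving: A = 1.
Check against the point condition:
  u(0, 1) = 1  ⟹  A = 1  ✓
Hence u(x, t) = t.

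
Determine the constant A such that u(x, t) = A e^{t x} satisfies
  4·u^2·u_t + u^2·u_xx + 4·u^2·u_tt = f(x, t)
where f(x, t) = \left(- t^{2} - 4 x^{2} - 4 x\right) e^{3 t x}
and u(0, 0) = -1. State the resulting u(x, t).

Answer: u(x, t) = - e^{t x}

Derivation:
Substitute the ansatz u = A e^{t x} into the left-hand side.
Derivatives of the ansatz:
  u_t = A x e^{t x}
  u_xx = A t^{2} e^{t x}
  u_tt = A x^{2} e^{t x}
Term by term:
  4·u^2·u_t = 4 A^{3} x e^{3 t x}
  u^2·u_xx = A^{3} t^{2} e^{3 t x}
  4·u^2·u_tt = 4 A^{3} x^{2} e^{3 t x}
So the left-hand side equals
  A^{3} t^{2} e^{3 t x} + 4 A^{3} x^{2} e^{3 t x} + 4 A^{3} x e^{3 t x}
This must equal f(x, t) identically; expanded, f = - t^{2} e^{3 t x} - 4 x^{2} e^{3 t x} - 4 x e^{3 t x}.
Matching coefficients of the independent functions:
  [t^{2} e^{3 t x}]:  A^{3} = -1
  [x e^{3 t x}, x^{2} e^{3 t x}]:  4 A^{3} = -4
Solving: A = -1.
Check against the point condition:
  u(0, 0) = -1  ⟹  A = -1  ✓
Hence u(x, t) = - e^{t x}.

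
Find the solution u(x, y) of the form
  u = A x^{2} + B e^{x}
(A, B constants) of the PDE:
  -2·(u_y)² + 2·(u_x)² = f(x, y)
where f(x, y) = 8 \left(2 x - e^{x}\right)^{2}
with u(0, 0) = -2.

Substitute the ansatz u = A x^{2} + B e^{x} into the left-hand side.
Derivatives of the ansatz:
  u_y = 0
  u_x = 2 A x + B e^{x}
Term by term:
  -2·(u_y)² = 0
  2·(u_x)² = 8 A^{2} x^{2} + 8 A B x e^{x} + 2 B^{2} e^{2 x}
So the left-hand side equals
  8 A^{2} x^{2} + 8 A B x e^{x} + 2 B^{2} e^{2 x}
This must equal f(x, y) identically; expanded, f = 32 x^{2} - 32 x e^{x} + 8 e^{2 x}.
Matching coefficients of the independent functions:
  [x^{2}]:  8 A^{2} = 32
  [x e^{x}]:  8 A B = -32
  [e^{2 x}]:  2 B^{2} = 8
These equations allow (A, B) = (-2, 2) or (2, -2).
Impose the point condition(s):
  u(0, 0) = -2  ⟹  B = -2
Only A = 2, B = -2 satisfies everything.
Hence u(x, y) = 2 x^{2} - 2 e^{x}.

Answer: u(x, y) = 2 x^{2} - 2 e^{x}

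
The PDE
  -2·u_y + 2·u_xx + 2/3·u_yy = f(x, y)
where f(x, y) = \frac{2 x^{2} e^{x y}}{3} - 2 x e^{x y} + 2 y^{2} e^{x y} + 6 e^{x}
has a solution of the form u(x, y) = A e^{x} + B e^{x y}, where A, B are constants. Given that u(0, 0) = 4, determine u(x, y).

Answer: u(x, y) = 3 e^{x} + e^{x y}

Derivation:
Substitute the ansatz u = A e^{x} + B e^{x y} into the left-hand side.
Derivatives of the ansatz:
  u_y = B x e^{x y}
  u_xx = A e^{x} + B y^{2} e^{x y}
  u_yy = B x^{2} e^{x y}
Term by term:
  -2·u_y = - 2 B x e^{x y}
  2·u_xx = 2 A e^{x} + 2 B y^{2} e^{x y}
  2/3·u_yy = \frac{2 B x^{2} e^{x y}}{3}
So the left-hand side equals
  2 A e^{x} + \frac{2 B x^{2} e^{x y}}{3} - 2 B x e^{x y} + 2 B y^{2} e^{x y}
This must equal f(x, y) = \frac{2 x^{2} e^{x y}}{3} - 2 x e^{x y} + 2 y^{2} e^{x y} + 6 e^{x} identically.
Matching coefficients of the independent functions:
  [x e^{x y}]:  - 2 B = -2
  [x^{2} e^{x y}]:  \frac{2 B}{3} = \frac{2}{3}
  [y^{2} e^{x y}]:  2 B = 2
  [e^{x}]:  2 A = 6
Solving: A = 3, B = 1.
Check against the point condition:
  u(0, 0) = 4  ⟹  A + B = 4  ✓
Hence u(x, y) = 3 e^{x} + e^{x y}.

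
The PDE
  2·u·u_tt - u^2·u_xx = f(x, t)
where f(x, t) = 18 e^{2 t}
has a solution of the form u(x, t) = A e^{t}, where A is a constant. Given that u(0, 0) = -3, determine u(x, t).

Substitute the ansatz u = A e^{t} into the left-hand side.
Derivatives of the ansatz:
  u_tt = A e^{t}
  u_xx = 0
Term by term:
  2·u·u_tt = 2 A^{2} e^{2 t}
  -u^2·u_xx = 0
So the left-hand side equals
  2 A^{2} e^{2 t}
This must equal f(x, t) = 18 e^{2 t} identically.
Matching coefficients of the independent functions:
  [e^{2 t}]:  2 A^{2} = 18
These equations allow (A) = (-3) or (3).
Impose the point condition(s):
  u(0, 0) = -3  ⟹  A = -3
Only A = -3 satisfies everything.
Hence u(x, t) = - 3 e^{t}.

Answer: u(x, t) = - 3 e^{t}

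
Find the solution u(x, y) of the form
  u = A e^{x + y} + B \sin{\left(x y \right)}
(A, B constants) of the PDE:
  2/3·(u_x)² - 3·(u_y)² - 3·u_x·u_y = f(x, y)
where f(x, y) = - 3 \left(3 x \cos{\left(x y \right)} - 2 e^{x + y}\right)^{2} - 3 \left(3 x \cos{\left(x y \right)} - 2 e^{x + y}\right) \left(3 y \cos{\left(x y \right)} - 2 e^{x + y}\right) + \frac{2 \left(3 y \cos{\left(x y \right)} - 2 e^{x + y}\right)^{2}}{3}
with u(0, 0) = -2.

Substitute the ansatz u = A e^{x + y} + B \sin{\left(x y \right)} into the left-hand side.
Derivatives of the ansatz:
  u_x = A e^{x} e^{y} + B y \cos{\left(x y \right)}
  u_y = A e^{x} e^{y} + B x \cos{\left(x y \right)}
Term by term:
  2/3·(u_x)² = \frac{2 A^{2} e^{2 x} e^{2 y}}{3} + \frac{4 A B y e^{x} e^{y} \cos{\left(x y \right)}}{3} + \frac{2 B^{2} y^{2} \cos^{2}{\left(x y \right)}}{3}
  -3·(u_y)² = - 3 A^{2} e^{2 x} e^{2 y} - 6 A B x e^{x} e^{y} \cos{\left(x y \right)} - 3 B^{2} x^{2} \cos^{2}{\left(x y \right)}
  -3·u_x·u_y = - 3 A^{2} e^{2 x} e^{2 y} - 3 A B x e^{x} e^{y} \cos{\left(x y \right)} - 3 A B y e^{x} e^{y} \cos{\left(x y \right)} - 3 B^{2} x y \cos^{2}{\left(x y \right)}
So the left-hand side equals
  - \frac{16 A^{2} e^{2 x} e^{2 y}}{3} - 9 A B x e^{x} e^{y} \cos{\left(x y \right)} - \frac{5 A B y e^{x} e^{y} \cos{\left(x y \right)}}{3} - 3 B^{2} x^{2} \cos^{2}{\left(x y \right)} - 3 B^{2} x y \cos^{2}{\left(x y \right)} + \frac{2 B^{2} y^{2} \cos^{2}{\left(x y \right)}}{3}
This must equal f(x, y) identically; expanded, f = - 27 x^{2} \cos^{2}{\left(x y \right)} - 27 x y \cos^{2}{\left(x y \right)} + 54 x e^{x} e^{y} \cos{\left(x y \right)} + 6 y^{2} \cos^{2}{\left(x y \right)} + 10 y e^{x} e^{y} \cos{\left(x y \right)} - \frac{64 e^{2 x} e^{2 y}}{3}.
Matching coefficients of the independent functions:
  [x^{2} \cos^{2}{\left(x y \right)}, x y \cos^{2}{\left(x y \right)}]:  - 3 B^{2} = -27
  [y^{2} \cos^{2}{\left(x y \right)}]:  \frac{2 B^{2}}{3} = 6
  [e^{2 x} e^{2 y}]:  - \frac{16 A^{2}}{3} = - \frac{64}{3}
  [x e^{x} e^{y} \cos{\left(x y \right)}]:  - 9 A B = 54
  [y e^{x} e^{y} \cos{\left(x y \right)}]:  - \frac{5 A B}{3} = 10
These equations allow (A, B) = (-2, 3) or (2, -3).
Impose the point condition(s):
  u(0, 0) = -2  ⟹  A = -2
Only A = -2, B = 3 satisfies everything.
Hence u(x, y) = - 2 e^{x + y} + 3 \sin{\left(x y \right)}.

Answer: u(x, y) = - 2 e^{x + y} + 3 \sin{\left(x y \right)}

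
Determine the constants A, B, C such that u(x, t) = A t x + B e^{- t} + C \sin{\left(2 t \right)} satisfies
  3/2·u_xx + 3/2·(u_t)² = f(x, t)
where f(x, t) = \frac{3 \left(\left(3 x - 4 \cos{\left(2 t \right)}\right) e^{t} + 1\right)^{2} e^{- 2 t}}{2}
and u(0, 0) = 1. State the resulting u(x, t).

Substitute the ansatz u = A t x + B e^{- t} + C \sin{\left(2 t \right)} into the left-hand side.
Derivatives of the ansatz:
  u_xx = 0
  u_t = A x - B e^{- t} + 2 C \cos{\left(2 t \right)}
Term by term:
  3/2·u_xx = 0
  3/2·(u_t)² = \frac{3 A^{2} x^{2}}{2} - 3 A B x e^{- t} + 6 A C x \cos{\left(2 t \right)} + \frac{3 B^{2} e^{- 2 t}}{2} - 6 B C e^{- t} \cos{\left(2 t \right)} + 6 C^{2} \cos^{2}{\left(2 t \right)}
So the left-hand side equals
  \frac{3 A^{2} x^{2}}{2} - 3 A B x e^{- t} + 6 A C x \cos{\left(2 t \right)} + \frac{3 B^{2} e^{- 2 t}}{2} - 6 B C e^{- t} \cos{\left(2 t \right)} + 6 C^{2} \cos^{2}{\left(2 t \right)}
This must equal f(x, t) identically; expanded, f = \frac{27 x^{2}}{2} - 36 x \cos{\left(2 t \right)} + 9 x e^{- t} + 24 \cos^{2}{\left(2 t \right)} - 12 e^{- t} \cos{\left(2 t \right)} + \frac{3 e^{- 2 t}}{2}.
Matching coefficients of the independent functions:
  [x^{2}]:  \frac{3 A^{2}}{2} = \frac{27}{2}
  [x e^{- t}]:  - 3 A B = 9
  [x \cos{\left(2 t \right)}]:  6 A C = -36
  [e^{- t} \cos{\left(2 t \right)}]:  - 6 B C = -12
  [e^{- 2 t}]:  \frac{3 B^{2}}{2} = \frac{3}{2}
  [\cos^{2}{\left(2 t \right)}]:  6 C^{2} = 24
These equations allow (A, B, C) = (-3, 1, 2) or (3, -1, -2).
Impose the point condition(s):
  u(0, 0) = 1  ⟹  B = 1
Only A = -3, B = 1, C = 2 satisfies everything.
Hence u(x, t) = - 3 t x + 2 \sin{\left(2 t \right)} + e^{- t}.

Answer: u(x, t) = - 3 t x + 2 \sin{\left(2 t \right)} + e^{- t}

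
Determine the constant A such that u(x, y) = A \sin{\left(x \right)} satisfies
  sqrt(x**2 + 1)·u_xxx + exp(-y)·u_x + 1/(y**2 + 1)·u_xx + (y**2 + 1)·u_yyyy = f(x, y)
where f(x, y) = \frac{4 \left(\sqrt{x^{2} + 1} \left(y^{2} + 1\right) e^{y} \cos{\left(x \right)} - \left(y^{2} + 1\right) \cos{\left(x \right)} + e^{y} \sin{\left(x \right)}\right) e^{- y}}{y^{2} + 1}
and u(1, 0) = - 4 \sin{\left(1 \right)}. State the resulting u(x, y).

Answer: u(x, y) = - 4 \sin{\left(x \right)}

Derivation:
Substitute the ansatz u = A \sin{\left(x \right)} into the left-hand side.
Derivatives of the ansatz:
  u_xxx = - A \cos{\left(x \right)}
  u_x = A \cos{\left(x \right)}
  u_xx = - A \sin{\left(x \right)}
  u_yyyy = 0
Term by term:
  sqrt(x**2 + 1)·u_xxx = - A \sqrt{x^{2} + 1} \cos{\left(x \right)}
  exp(-y)·u_x = A e^{- y} \cos{\left(x \right)}
  1/(y**2 + 1)·u_xx = - \frac{A \sin{\left(x \right)}}{y^{2} + 1}
  (y**2 + 1)·u_yyyy = 0
So the left-hand side equals
  - A \sqrt{x^{2} + 1} \cos{\left(x \right)} + A e^{- y} \cos{\left(x \right)} - \frac{A \sin{\left(x \right)}}{y^{2} + 1}
This must equal f(x, y) identically; expanded, f = 4 \sqrt{x^{2} + 1} \cos{\left(x \right)} - 4 e^{- y} \cos{\left(x \right)} + \frac{4 \sin{\left(x \right)}}{y^{2} + 1}.
Matching coefficients of the independent functions:
  [\sqrt{x^{2} + 1} \cos{\left(x \right)}, \frac{\sin{\left(x \right)}}{y^{2} + 1}]:  - A = 4
  [e^{- y} \cos{\left(x \right)}]:  A = -4
Solving: A = -4.
Check against the point condition:
  u(1, 0) = - 4 \sin{\left(1 \right)}  ⟹  A \sin{\left(1 \right)} = - 4 \sin{\left(1 \right)}  ✓
Hence u(x, y) = - 4 \sin{\left(x \right)}.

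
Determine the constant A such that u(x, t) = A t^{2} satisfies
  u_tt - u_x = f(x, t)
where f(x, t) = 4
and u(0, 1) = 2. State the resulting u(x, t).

Substitute the ansatz u = A t^{2} into the left-hand side.
Derivatives of the ansatz:
  u_tt = 2 A
  u_x = 0
Term by term:
  u_tt = 2 A
  -u_x = 0
So the left-hand side equals
  2 A
This must equal f(x, t) = 4 identically.
Matching coefficients of the independent functions:
  [constant term]:  2 A = 4
Solving: A = 2.
Check against the point condition:
  u(0, 1) = 2  ⟹  A = 2  ✓
Hence u(x, t) = 2 t^{2}.

Answer: u(x, t) = 2 t^{2}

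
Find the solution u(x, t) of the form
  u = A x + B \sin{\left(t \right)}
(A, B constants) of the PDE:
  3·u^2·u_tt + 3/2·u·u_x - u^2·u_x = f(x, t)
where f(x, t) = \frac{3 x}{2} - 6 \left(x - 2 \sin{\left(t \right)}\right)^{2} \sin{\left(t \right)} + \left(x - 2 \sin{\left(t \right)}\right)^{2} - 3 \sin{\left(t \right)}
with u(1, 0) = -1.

Answer: u(x, t) = - x + 2 \sin{\left(t \right)}

Derivation:
Substitute the ansatz u = A x + B \sin{\left(t \right)} into the left-hand side.
Derivatives of the ansatz:
  u_tt = - B \sin{\left(t \right)}
  u_x = A
Term by term:
  3·u^2·u_tt = - 3 A^{2} B x^{2} \sin{\left(t \right)} - 6 A B^{2} x \sin^{2}{\left(t \right)} - 3 B^{3} \sin^{3}{\left(t \right)}
  3/2·u·u_x = \frac{3 A^{2} x}{2} + \frac{3 A B \sin{\left(t \right)}}{2}
  -u^2·u_x = - A^{3} x^{2} - 2 A^{2} B x \sin{\left(t \right)} - A B^{2} \sin^{2}{\left(t \right)}
So the left-hand side equals
  - A^{3} x^{2} - 3 A^{2} B x^{2} \sin{\left(t \right)} - 2 A^{2} B x \sin{\left(t \right)} + \frac{3 A^{2} x}{2} - 6 A B^{2} x \sin^{2}{\left(t \right)} - A B^{2} \sin^{2}{\left(t \right)} + \frac{3 A B \sin{\left(t \right)}}{2} - 3 B^{3} \sin^{3}{\left(t \right)}
This must equal f(x, t) identically; expanded, f = - 6 x^{2} \sin{\left(t \right)} + x^{2} + 24 x \sin^{2}{\left(t \right)} - 4 x \sin{\left(t \right)} + \frac{3 x}{2} - 24 \sin^{3}{\left(t \right)} + 4 \sin^{2}{\left(t \right)} - 3 \sin{\left(t \right)}.
Matching coefficients of the independent functions:
  [x]:  \frac{3 A^{2}}{2} = \frac{3}{2}
  [x^{2}]:  - A^{3} = 1
  [x \sin{\left(t \right)}]:  - 2 A^{2} B = -4
  [x \sin^{2}{\left(t \right)}]:  - 6 A B^{2} = 24
  [x^{2} \sin{\left(t \right)}]:  - 3 A^{2} B = -6
  [\sin{\left(t \right)}]:  \frac{3 A B}{2} = -3
  [\sin^{2}{\left(t \right)}]:  - A B^{2} = 4
  [\sin^{3}{\left(t \right)}]:  - 3 B^{3} = -24
Solving: A = -1, B = 2.
Check against the point condition:
  u(1, 0) = -1  ⟹  A = -1  ✓
Hence u(x, t) = - x + 2 \sin{\left(t \right)}.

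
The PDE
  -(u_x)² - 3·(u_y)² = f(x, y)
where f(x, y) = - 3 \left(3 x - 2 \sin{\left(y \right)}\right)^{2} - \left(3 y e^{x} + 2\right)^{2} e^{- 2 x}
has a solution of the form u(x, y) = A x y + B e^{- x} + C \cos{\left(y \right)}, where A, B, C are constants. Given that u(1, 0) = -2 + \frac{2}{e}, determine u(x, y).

Substitute the ansatz u = A x y + B e^{- x} + C \cos{\left(y \right)} into the left-hand side.
Derivatives of the ansatz:
  u_x = A y - B e^{- x}
  u_y = A x - C \sin{\left(y \right)}
Term by term:
  -(u_x)² = - A^{2} y^{2} + 2 A B y e^{- x} - B^{2} e^{- 2 x}
  -3·(u_y)² = - 3 A^{2} x^{2} + 6 A C x \sin{\left(y \right)} - 3 C^{2} \sin^{2}{\left(y \right)}
So the left-hand side equals
  - 3 A^{2} x^{2} - A^{2} y^{2} + 2 A B y e^{- x} + 6 A C x \sin{\left(y \right)} - B^{2} e^{- 2 x} - 3 C^{2} \sin^{2}{\left(y \right)}
This must equal f(x, y) identically; expanded, f = - 27 x^{2} + 36 x \sin{\left(y \right)} - 9 y^{2} - 12 y e^{- x} - 12 \sin^{2}{\left(y \right)} - 4 e^{- 2 x}.
Matching coefficients of the independent functions:
  [x^{2}]:  - 3 A^{2} = -27
  [y^{2}]:  - A^{2} = -9
  [x \sin{\left(y \right)}]:  6 A C = 36
  [y e^{- x}]:  2 A B = -12
  [e^{- 2 x}]:  - B^{2} = -4
  [\sin^{2}{\left(y \right)}]:  - 3 C^{2} = -12
These equations allow (A, B, C) = (-3, 2, -2) or (3, -2, 2).
Impose the point condition(s):
  u(1, 0) = -2 + \frac{2}{e}  ⟹  \frac{B}{e} + C = -2 + \frac{2}{e}
Only A = -3, B = 2, C = -2 satisfies everything.
Hence u(x, y) = - 3 x y - 2 \cos{\left(y \right)} + 2 e^{- x}.

Answer: u(x, y) = - 3 x y - 2 \cos{\left(y \right)} + 2 e^{- x}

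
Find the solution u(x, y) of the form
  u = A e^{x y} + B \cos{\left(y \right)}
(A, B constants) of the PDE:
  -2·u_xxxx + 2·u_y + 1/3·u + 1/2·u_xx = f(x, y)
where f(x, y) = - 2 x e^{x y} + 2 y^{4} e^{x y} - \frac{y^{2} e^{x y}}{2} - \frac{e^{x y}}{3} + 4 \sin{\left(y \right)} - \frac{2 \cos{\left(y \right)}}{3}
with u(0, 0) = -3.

Substitute the ansatz u = A e^{x y} + B \cos{\left(y \right)} into the left-hand side.
Derivatives of the ansatz:
  u_xxxx = A y^{4} e^{x y}
  u_y = A x e^{x y} - B \sin{\left(y \right)}
  u_xx = A y^{2} e^{x y}
Term by term:
  -2·u_xxxx = - 2 A y^{4} e^{x y}
  2·u_y = 2 A x e^{x y} - 2 B \sin{\left(y \right)}
  1/3·u = \frac{A e^{x y}}{3} + \frac{B \cos{\left(y \right)}}{3}
  1/2·u_xx = \frac{A y^{2} e^{x y}}{2}
So the left-hand side equals
  2 A x e^{x y} - 2 A y^{4} e^{x y} + \frac{A y^{2} e^{x y}}{2} + \frac{A e^{x y}}{3} - 2 B \sin{\left(y \right)} + \frac{B \cos{\left(y \right)}}{3}
This must equal f(x, y) = - 2 x e^{x y} + 2 y^{4} e^{x y} - \frac{y^{2} e^{x y}}{2} - \frac{e^{x y}}{3} + 4 \sin{\left(y \right)} - \frac{2 \cos{\left(y \right)}}{3} identically.
Matching coefficients of the independent functions:
  [x e^{x y}]:  2 A = -2
  [y^{2} e^{x y}]:  \frac{A}{2} = - \frac{1}{2}
  [y^{4} e^{x y}]:  - 2 A = 2
  [e^{x y}]:  \frac{A}{3} = - \frac{1}{3}
  [\sin{\left(y \right)}]:  - 2 B = 4
  [\cos{\left(y \right)}]:  \frac{B}{3} = - \frac{2}{3}
Solving: A = -1, B = -2.
Check against the point condition:
  u(0, 0) = -3  ⟹  A + B = -3  ✓
Hence u(x, y) = - e^{x y} - 2 \cos{\left(y \right)}.

Answer: u(x, y) = - e^{x y} - 2 \cos{\left(y \right)}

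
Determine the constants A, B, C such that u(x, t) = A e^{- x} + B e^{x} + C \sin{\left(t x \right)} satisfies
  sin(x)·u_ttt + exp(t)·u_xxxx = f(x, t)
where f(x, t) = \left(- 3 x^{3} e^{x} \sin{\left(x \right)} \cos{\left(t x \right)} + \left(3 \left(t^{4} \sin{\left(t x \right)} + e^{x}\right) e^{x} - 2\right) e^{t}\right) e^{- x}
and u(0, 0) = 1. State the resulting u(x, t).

Substitute the ansatz u = A e^{- x} + B e^{x} + C \sin{\left(t x \right)} into the left-hand side.
Derivatives of the ansatz:
  u_ttt = - C x^{3} \cos{\left(t x \right)}
  u_xxxx = A e^{- x} + B e^{x} + C t^{4} \sin{\left(t x \right)}
Term by term:
  sin(x)·u_ttt = - C x^{3} \sin{\left(x \right)} \cos{\left(t x \right)}
  exp(t)·u_xxxx = A e^{t} e^{- x} + B e^{t} e^{x} + C t^{4} e^{t} \sin{\left(t x \right)}
So the left-hand side equals
  A e^{t} e^{- x} + B e^{t} e^{x} + C t^{4} e^{t} \sin{\left(t x \right)} - C x^{3} \sin{\left(x \right)} \cos{\left(t x \right)}
This must equal f(x, t) identically; expanded, f = 3 t^{4} e^{t} \sin{\left(t x \right)} - 3 x^{3} \sin{\left(x \right)} \cos{\left(t x \right)} + 3 e^{t} e^{x} - 2 e^{t} e^{- x}.
Matching coefficients of the independent functions:
  [e^{t} e^{- x}]:  A = -2
  [e^{t} e^{x}]:  B = 3
  [t^{4} e^{t} \sin{\left(t x \right)}]:  C = 3
  [x^{3} \sin{\left(x \right)} \cos{\left(t x \right)}]:  - C = -3
Solving: A = -2, B = 3, C = 3.
Check against the point condition:
  u(0, 0) = 1  ⟹  A + B = 1  ✓
Hence u(x, t) = 3 e^{x} + 3 \sin{\left(t x \right)} - 2 e^{- x}.

Answer: u(x, t) = 3 e^{x} + 3 \sin{\left(t x \right)} - 2 e^{- x}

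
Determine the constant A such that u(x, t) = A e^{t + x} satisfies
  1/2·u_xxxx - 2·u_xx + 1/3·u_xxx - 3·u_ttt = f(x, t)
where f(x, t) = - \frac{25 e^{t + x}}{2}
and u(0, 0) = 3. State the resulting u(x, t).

Substitute the ansatz u = A e^{t + x} into the left-hand side.
Derivatives of the ansatz:
  u_xxxx = A e^{t} e^{x}
  u_xx = A e^{t} e^{x}
  u_xxx = A e^{t} e^{x}
  u_ttt = A e^{t} e^{x}
Term by term:
  1/2·u_xxxx = \frac{A e^{t} e^{x}}{2}
  -2·u_xx = - 2 A e^{t} e^{x}
  1/3·u_xxx = \frac{A e^{t} e^{x}}{3}
  -3·u_ttt = - 3 A e^{t} e^{x}
So the left-hand side equals
  - \frac{25 A e^{t} e^{x}}{6}
This must equal f(x, t) identically; expanded, f = - \frac{25 e^{t} e^{x}}{2}.
Matching coefficients of the independent functions:
  [e^{t} e^{x}]:  - \frac{25 A}{6} = - \frac{25}{2}
Solving: A = 3.
Check against the point condition:
  u(0, 0) = 3  ⟹  A = 3  ✓
Hence u(x, t) = 3 e^{t + x}.

Answer: u(x, t) = 3 e^{t + x}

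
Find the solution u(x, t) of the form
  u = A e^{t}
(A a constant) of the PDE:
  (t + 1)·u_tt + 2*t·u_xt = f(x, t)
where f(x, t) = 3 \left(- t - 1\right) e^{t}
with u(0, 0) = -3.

Substitute the ansatz u = A e^{t} into the left-hand side.
Derivatives of the ansatz:
  u_tt = A e^{t}
  u_xt = 0
Term by term:
  (t + 1)·u_tt = A t e^{t} + A e^{t}
  2*t·u_xt = 0
So the left-hand side equals
  A t e^{t} + A e^{t}
This must equal f(x, t) identically; expanded, f = - 3 t e^{t} - 3 e^{t}.
Matching coefficients of the independent functions:
  [t e^{t}, e^{t}]:  A = -3
Solving: A = -3.
Check against the point condition:
  u(0, 0) = -3  ⟹  A = -3  ✓
Hence u(x, t) = - 3 e^{t}.

Answer: u(x, t) = - 3 e^{t}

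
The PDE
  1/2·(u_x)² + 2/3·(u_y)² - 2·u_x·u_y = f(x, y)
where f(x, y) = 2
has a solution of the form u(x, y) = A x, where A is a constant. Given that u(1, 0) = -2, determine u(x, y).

Answer: u(x, y) = - 2 x

Derivation:
Substitute the ansatz u = A x into the left-hand side.
Derivatives of the ansatz:
  u_x = A
  u_y = 0
Term by term:
  1/2·(u_x)² = \frac{A^{2}}{2}
  2/3·(u_y)² = 0
  -2·u_x·u_y = 0
So the left-hand side equals
  \frac{A^{2}}{2}
This must equal f(x, y) = 2 identically.
Matching coefficients of the independent functions:
  [constant term]:  \frac{A^{2}}{2} = 2
These equations allow (A) = (-2) or (2).
Impose the point condition(s):
  u(1, 0) = -2  ⟹  A = -2
Only A = -2 satisfies everything.
Hence u(x, y) = - 2 x.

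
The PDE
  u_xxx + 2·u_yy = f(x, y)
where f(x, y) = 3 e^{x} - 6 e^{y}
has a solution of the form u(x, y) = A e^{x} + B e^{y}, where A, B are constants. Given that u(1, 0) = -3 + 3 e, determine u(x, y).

Substitute the ansatz u = A e^{x} + B e^{y} into the left-hand side.
Derivatives of the ansatz:
  u_xxx = A e^{x}
  u_yy = B e^{y}
Term by term:
  u_xxx = A e^{x}
  2·u_yy = 2 B e^{y}
So the left-hand side equals
  A e^{x} + 2 B e^{y}
This must equal f(x, y) = 3 e^{x} - 6 e^{y} identically.
Matching coefficients of the independent functions:
  [e^{x}]:  A = 3
  [e^{y}]:  2 B = -6
Solving: A = 3, B = -3.
Check against the point condition:
  u(1, 0) = -3 + 3 e  ⟹  e A + B = -3 + 3 e  ✓
Hence u(x, y) = 3 e^{x} - 3 e^{y}.

Answer: u(x, y) = 3 e^{x} - 3 e^{y}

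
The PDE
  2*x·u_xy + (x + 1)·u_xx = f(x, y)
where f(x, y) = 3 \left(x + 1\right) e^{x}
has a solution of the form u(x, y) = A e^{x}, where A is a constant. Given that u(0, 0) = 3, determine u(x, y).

Substitute the ansatz u = A e^{x} into the left-hand side.
Derivatives of the ansatz:
  u_xy = 0
  u_xx = A e^{x}
Term by term:
  2*x·u_xy = 0
  (x + 1)·u_xx = A x e^{x} + A e^{x}
So the left-hand side equals
  A x e^{x} + A e^{x}
This must equal f(x, y) identically; expanded, f = 3 x e^{x} + 3 e^{x}.
Matching coefficients of the independent functions:
  [x e^{x}, e^{x}]:  A = 3
Solving: A = 3.
Check against the point condition:
  u(0, 0) = 3  ⟹  A = 3  ✓
Hence u(x, y) = 3 e^{x}.

Answer: u(x, y) = 3 e^{x}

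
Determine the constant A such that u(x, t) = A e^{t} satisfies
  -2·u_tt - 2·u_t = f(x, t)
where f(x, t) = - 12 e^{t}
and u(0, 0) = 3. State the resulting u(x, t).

Substitute the ansatz u = A e^{t} into the left-hand side.
Derivatives of the ansatz:
  u_tt = A e^{t}
  u_t = A e^{t}
Term by term:
  -2·u_tt = - 2 A e^{t}
  -2·u_t = - 2 A e^{t}
So the left-hand side equals
  - 4 A e^{t}
This must equal f(x, t) = - 12 e^{t} identically.
Matching coefficients of the independent functions:
  [e^{t}]:  - 4 A = -12
Solving: A = 3.
Check against the point condition:
  u(0, 0) = 3  ⟹  A = 3  ✓
Hence u(x, t) = 3 e^{t}.

Answer: u(x, t) = 3 e^{t}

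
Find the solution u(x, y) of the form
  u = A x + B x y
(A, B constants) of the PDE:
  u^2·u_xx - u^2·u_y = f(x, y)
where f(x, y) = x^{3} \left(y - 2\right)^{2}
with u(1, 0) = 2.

Substitute the ansatz u = A x + B x y into the left-hand side.
Derivatives of the ansatz:
  u_xx = 0
  u_y = B x
Term by term:
  u^2·u_xx = 0
  -u^2·u_y = - A^{2} B x^{3} - 2 A B^{2} x^{3} y - B^{3} x^{3} y^{2}
So the left-hand side equals
  - A^{2} B x^{3} - 2 A B^{2} x^{3} y - B^{3} x^{3} y^{2}
This must equal f(x, y) identically; expanded, f = x^{3} y^{2} - 4 x^{3} y + 4 x^{3}.
Matching coefficients of the independent functions:
  [x^{3}]:  - A^{2} B = 4
  [x^{3} y]:  - 2 A B^{2} = -4
  [x^{3} y^{2}]:  - B^{3} = 1
Solving: A = 2, B = -1.
Check against the point condition:
  u(1, 0) = 2  ⟹  A = 2  ✓
Hence u(x, y) = - x y + 2 x.

Answer: u(x, y) = - x y + 2 x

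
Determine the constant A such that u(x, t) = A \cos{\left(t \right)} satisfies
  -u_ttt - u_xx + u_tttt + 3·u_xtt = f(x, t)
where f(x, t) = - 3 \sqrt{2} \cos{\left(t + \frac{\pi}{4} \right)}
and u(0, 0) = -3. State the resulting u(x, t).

Substitute the ansatz u = A \cos{\left(t \right)} into the left-hand side.
Derivatives of the ansatz:
  u_ttt = A \sin{\left(t \right)}
  u_xx = 0
  u_tttt = A \cos{\left(t \right)}
  u_xtt = 0
Term by term:
  -u_ttt = - A \sin{\left(t \right)}
  -u_xx = 0
  u_tttt = A \cos{\left(t \right)}
  3·u_xtt = 0
So the left-hand side equals
  - A \sin{\left(t \right)} + A \cos{\left(t \right)}
This must equal f(x, t) identically; expanded, f = 3 \sin{\left(t \right)} - 3 \cos{\left(t \right)}.
Matching coefficients of the independent functions:
  [\sin{\left(t \right)}]:  - A = 3
  [\cos{\left(t \right)}]:  A = -3
Solving: A = -3.
Check against the point condition:
  u(0, 0) = -3  ⟹  A = -3  ✓
Hence u(x, t) = - 3 \cos{\left(t \right)}.

Answer: u(x, t) = - 3 \cos{\left(t \right)}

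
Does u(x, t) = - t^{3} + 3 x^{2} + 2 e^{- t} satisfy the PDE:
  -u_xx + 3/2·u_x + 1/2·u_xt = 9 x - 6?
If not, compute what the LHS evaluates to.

Evaluate each term of the left-hand side for u = - t^{3} + 3 x^{2} + 2 e^{- t}.
Derivatives:
  u_xx = 6
  u_x = 6 x
  u_xt = 0
Terms:
  -u_xx = -6
  3/2·u_x = 9 x
  1/2·u_xt = 0
Sum: LHS = 9 x - 6
This is exactly the given right-hand side, so u is a solution.

Answer: Yes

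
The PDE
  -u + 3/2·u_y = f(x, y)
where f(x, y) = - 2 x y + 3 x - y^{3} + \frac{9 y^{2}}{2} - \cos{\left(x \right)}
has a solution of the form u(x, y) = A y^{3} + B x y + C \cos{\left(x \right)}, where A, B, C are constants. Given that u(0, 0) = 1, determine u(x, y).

Substitute the ansatz u = A y^{3} + B x y + C \cos{\left(x \right)} into the left-hand side.
Derivatives of the ansatz:
  u_y = 3 A y^{2} + B x
Term by term:
  -u = - A y^{3} - B x y - C \cos{\left(x \right)}
  3/2·u_y = \frac{9 A y^{2}}{2} + \frac{3 B x}{2}
So the left-hand side equals
  - A y^{3} + \frac{9 A y^{2}}{2} - B x y + \frac{3 B x}{2} - C \cos{\left(x \right)}
This must equal f(x, y) = - 2 x y + 3 x - y^{3} + \frac{9 y^{2}}{2} - \cos{\left(x \right)} identically.
Matching coefficients of the independent functions:
  [x]:  \frac{3 B}{2} = 3
  [y^{2}]:  \frac{9 A}{2} = \frac{9}{2}
  [y^{3}]:  - A = -1
  [x y]:  - B = -2
  [\cos{\left(x \right)}]:  - C = -1
Solving: A = 1, B = 2, C = 1.
Check against the point condition:
  u(0, 0) = 1  ⟹  C = 1  ✓
Hence u(x, y) = 2 x y + y^{3} + \cos{\left(x \right)}.

Answer: u(x, y) = 2 x y + y^{3} + \cos{\left(x \right)}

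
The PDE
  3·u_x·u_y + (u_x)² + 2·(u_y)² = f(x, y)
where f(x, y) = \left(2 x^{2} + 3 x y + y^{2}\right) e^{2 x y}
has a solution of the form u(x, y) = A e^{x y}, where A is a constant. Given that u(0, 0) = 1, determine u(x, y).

Substitute the ansatz u = A e^{x y} into the left-hand side.
Derivatives of the ansatz:
  u_x = A y e^{x y}
  u_y = A x e^{x y}
Term by term:
  3·u_x·u_y = 3 A^{2} x y e^{2 x y}
  (u_x)² = A^{2} y^{2} e^{2 x y}
  2·(u_y)² = 2 A^{2} x^{2} e^{2 x y}
So the left-hand side equals
  2 A^{2} x^{2} e^{2 x y} + 3 A^{2} x y e^{2 x y} + A^{2} y^{2} e^{2 x y}
This must equal f(x, y) identically; expanded, f = 2 x^{2} e^{2 x y} + 3 x y e^{2 x y} + y^{2} e^{2 x y}.
Matching coefficients of the independent functions:
  [x^{2} e^{2 x y}]:  2 A^{2} = 2
  [y^{2} e^{2 x y}]:  A^{2} = 1
  [x y e^{2 x y}]:  3 A^{2} = 3
These equations allow (A) = (-1) or (1).
Impose the point condition(s):
  u(0, 0) = 1  ⟹  A = 1
Only A = 1 satisfies everything.
Hence u(x, y) = e^{x y}.

Answer: u(x, y) = e^{x y}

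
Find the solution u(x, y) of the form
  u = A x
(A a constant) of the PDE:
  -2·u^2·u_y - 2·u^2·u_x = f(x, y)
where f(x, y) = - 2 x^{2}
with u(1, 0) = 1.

Answer: u(x, y) = x

Derivation:
Substitute the ansatz u = A x into the left-hand side.
Derivatives of the ansatz:
  u_y = 0
  u_x = A
Term by term:
  -2·u^2·u_y = 0
  -2·u^2·u_x = - 2 A^{3} x^{2}
So the left-hand side equals
  - 2 A^{3} x^{2}
This must equal f(x, y) = - 2 x^{2} identically.
Matching coefficients of the independent functions:
  [x^{2}]:  - 2 A^{3} = -2
Solving: A = 1.
Check against the point condition:
  u(1, 0) = 1  ⟹  A = 1  ✓
Hence u(x, y) = x.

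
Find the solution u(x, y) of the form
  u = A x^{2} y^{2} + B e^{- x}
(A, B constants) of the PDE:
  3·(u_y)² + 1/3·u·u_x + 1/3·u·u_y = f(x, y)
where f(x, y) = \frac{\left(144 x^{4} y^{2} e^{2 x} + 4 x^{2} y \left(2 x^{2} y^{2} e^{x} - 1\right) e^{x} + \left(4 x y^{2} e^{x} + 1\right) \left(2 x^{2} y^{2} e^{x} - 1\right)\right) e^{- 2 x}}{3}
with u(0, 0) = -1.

Substitute the ansatz u = A x^{2} y^{2} + B e^{- x} into the left-hand side.
Derivatives of the ansatz:
  u_y = 2 A x^{2} y
  u_x = 2 A x y^{2} - B e^{- x}
Term by term:
  3·(u_y)² = 12 A^{2} x^{4} y^{2}
  1/3·u·u_x = \frac{2 A^{2} x^{3} y^{4}}{3} - \frac{A B x^{2} y^{2} e^{- x}}{3} + \frac{2 A B x y^{2} e^{- x}}{3} - \frac{B^{2} e^{- 2 x}}{3}
  1/3·u·u_y = \frac{2 A^{2} x^{4} y^{3}}{3} + \frac{2 A B x^{2} y e^{- x}}{3}
So the left-hand side equals
  \frac{2 A^{2} x^{4} y^{3}}{3} + 12 A^{2} x^{4} y^{2} + \frac{2 A^{2} x^{3} y^{4}}{3} - \frac{A B x^{2} y^{2} e^{- x}}{3} + \frac{2 A B x^{2} y e^{- x}}{3} + \frac{2 A B x y^{2} e^{- x}}{3} - \frac{B^{2} e^{- 2 x}}{3}
This must equal f(x, y) identically; expanded, f = \frac{8 x^{4} y^{3}}{3} + 48 x^{4} y^{2} + \frac{8 x^{3} y^{4}}{3} + \frac{2 x^{2} y^{2} e^{- x}}{3} - \frac{4 x^{2} y e^{- x}}{3} - \frac{4 x y^{2} e^{- x}}{3} - \frac{e^{- 2 x}}{3}.
Matching coefficients of the independent functions:
  [x^{3} y^{4}, x^{4} y^{3}]:  \frac{2 A^{2}}{3} = \frac{8}{3}
  [x^{4} y^{2}]:  12 A^{2} = 48
  [x y^{2} e^{- x}, x^{2} y e^{- x}]:  \frac{2 A B}{3} = - \frac{4}{3}
  [x^{2} y^{2} e^{- x}]:  - \frac{A B}{3} = \frac{2}{3}
  [e^{- 2 x}]:  - \frac{B^{2}}{3} = - \frac{1}{3}
These equations allow (A, B) = (-2, 1) or (2, -1).
Impose the point condition(s):
  u(0, 0) = -1  ⟹  B = -1
Only A = 2, B = -1 satisfies everything.
Hence u(x, y) = 2 x^{2} y^{2} - e^{- x}.

Answer: u(x, y) = 2 x^{2} y^{2} - e^{- x}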